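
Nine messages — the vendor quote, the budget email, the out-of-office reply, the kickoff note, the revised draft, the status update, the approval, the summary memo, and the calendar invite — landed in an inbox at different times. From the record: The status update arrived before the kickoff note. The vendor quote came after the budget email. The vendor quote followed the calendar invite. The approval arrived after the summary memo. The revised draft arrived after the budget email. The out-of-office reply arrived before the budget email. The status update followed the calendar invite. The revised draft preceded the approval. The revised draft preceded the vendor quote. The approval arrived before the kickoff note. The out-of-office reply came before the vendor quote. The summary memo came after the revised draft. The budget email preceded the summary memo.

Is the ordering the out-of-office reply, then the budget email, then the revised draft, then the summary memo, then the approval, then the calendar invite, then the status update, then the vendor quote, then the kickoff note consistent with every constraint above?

Check each stated constraint against the proposed order — e.g. the budget email is ahead of the vendor quote; the out-of-office reply is ahead of the vendor quote. Every pair is in the required order; nothing is violated.

yes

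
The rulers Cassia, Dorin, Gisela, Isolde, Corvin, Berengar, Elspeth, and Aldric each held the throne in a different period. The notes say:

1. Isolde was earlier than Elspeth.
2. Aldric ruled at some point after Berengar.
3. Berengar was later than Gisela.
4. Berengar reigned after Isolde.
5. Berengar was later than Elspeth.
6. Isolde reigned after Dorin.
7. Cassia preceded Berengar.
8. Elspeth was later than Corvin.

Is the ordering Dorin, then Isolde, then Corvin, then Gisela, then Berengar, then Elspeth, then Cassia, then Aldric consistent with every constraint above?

no

The constraints require Cassia before Berengar, but in the proposed sequence Berengar appears ahead of Cassia. That one violation is enough.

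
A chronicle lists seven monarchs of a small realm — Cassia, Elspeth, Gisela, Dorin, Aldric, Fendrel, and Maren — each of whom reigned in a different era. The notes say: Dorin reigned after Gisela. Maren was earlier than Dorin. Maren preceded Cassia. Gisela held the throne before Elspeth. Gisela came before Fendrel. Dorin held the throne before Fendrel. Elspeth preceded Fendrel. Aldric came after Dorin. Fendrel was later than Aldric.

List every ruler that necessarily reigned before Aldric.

Directly stated before Aldric: Dorin.
Gisela reaches Aldric via Gisela → Dorin → Aldric.
Maren reaches Aldric via Maren → Dorin → Aldric.
No chain forces Fendrel (or any of the others) ahead of Aldric.

Dorin, Gisela, Maren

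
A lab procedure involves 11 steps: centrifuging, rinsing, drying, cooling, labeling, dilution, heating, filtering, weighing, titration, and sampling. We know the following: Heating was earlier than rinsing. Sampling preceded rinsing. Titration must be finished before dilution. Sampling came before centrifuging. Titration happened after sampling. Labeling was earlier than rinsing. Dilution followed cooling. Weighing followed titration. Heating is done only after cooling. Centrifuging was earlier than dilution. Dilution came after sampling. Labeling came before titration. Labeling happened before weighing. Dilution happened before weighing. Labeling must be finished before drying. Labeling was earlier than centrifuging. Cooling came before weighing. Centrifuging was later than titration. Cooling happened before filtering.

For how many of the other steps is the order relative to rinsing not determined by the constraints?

Forced before rinsing: cooling, heating, labeling, and sampling.
That leaves centrifuging, dilution, drying, filtering, titration, and weighing with no forced order relative to rinsing — 6.

6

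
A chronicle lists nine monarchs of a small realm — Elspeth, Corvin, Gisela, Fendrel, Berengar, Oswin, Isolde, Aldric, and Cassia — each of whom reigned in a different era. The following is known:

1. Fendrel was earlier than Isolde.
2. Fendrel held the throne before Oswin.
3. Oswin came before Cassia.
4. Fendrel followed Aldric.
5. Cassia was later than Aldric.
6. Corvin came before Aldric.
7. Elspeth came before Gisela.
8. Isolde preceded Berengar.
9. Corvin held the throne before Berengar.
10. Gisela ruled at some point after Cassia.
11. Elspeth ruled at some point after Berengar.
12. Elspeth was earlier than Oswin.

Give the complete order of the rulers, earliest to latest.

The constraints fix every adjacent pair, so only one ordering works:
Corvin → Aldric → Fendrel → Isolde → Berengar → Elspeth → Oswin → Cassia → Gisela.

Corvin, Aldric, Fendrel, Isolde, Berengar, Elspeth, Oswin, Cassia, Gisela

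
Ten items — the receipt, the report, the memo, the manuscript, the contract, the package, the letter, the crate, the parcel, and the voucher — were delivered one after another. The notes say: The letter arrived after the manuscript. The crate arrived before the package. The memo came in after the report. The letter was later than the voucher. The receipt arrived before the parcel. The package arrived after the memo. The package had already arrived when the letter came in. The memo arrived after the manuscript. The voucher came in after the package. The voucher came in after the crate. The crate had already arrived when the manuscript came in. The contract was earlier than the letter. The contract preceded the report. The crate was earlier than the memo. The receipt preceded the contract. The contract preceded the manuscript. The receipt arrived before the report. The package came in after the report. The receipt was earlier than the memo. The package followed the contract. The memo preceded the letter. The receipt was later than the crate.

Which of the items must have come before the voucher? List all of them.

Directly stated before the voucher: the crate and the package.
The contract reaches the voucher via the contract → the package → the voucher.
The manuscript reaches the voucher via the manuscript → the memo → the package → the voucher.
The memo reaches the voucher via the memo → the package → the voucher.
Likewise the receipt and the report each reach the voucher by chaining the stated constraints.

the contract, the crate, the manuscript, the memo, the package, the receipt, the report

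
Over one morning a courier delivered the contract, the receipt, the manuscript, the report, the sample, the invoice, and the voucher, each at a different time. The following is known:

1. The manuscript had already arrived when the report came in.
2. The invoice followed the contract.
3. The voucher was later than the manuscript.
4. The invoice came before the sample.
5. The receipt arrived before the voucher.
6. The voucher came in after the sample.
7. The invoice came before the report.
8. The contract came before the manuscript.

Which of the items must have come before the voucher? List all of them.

Directly stated before the voucher: the manuscript, the receipt, and the sample.
The contract reaches the voucher via the contract → the manuscript → the voucher.
The invoice reaches the voucher via the invoice → the sample → the voucher.
No chain forces the report ahead of the voucher.

the contract, the invoice, the manuscript, the receipt, the sample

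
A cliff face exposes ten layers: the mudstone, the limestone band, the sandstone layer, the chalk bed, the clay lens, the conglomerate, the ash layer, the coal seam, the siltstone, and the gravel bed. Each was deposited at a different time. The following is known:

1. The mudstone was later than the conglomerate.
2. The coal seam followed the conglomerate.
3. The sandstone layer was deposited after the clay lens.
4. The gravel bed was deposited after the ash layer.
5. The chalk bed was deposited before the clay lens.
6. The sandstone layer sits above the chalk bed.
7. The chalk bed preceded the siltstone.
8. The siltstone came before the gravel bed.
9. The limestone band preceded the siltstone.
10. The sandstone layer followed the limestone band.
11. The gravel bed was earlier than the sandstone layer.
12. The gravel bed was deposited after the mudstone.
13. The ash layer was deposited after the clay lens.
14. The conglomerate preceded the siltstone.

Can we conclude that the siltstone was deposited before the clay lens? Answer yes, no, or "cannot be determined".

cannot be determined

No chain of stated constraints runs from the siltstone to the clay lens, and none runs from the clay lens to the siltstone either.
So the relative order of the siltstone and the clay lens is not fixed by the given facts.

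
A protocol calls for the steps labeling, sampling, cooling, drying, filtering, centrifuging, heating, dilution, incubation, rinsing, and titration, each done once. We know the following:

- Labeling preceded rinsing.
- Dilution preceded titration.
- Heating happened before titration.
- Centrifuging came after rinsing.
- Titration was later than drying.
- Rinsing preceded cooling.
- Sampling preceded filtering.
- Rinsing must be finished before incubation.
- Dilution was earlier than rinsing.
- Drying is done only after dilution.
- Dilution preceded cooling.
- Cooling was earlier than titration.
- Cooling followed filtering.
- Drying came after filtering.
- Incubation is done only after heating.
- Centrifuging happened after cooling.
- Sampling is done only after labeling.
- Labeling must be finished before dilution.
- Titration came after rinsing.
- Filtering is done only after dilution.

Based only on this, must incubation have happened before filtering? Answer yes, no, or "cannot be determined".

No chain of stated constraints runs from incubation to filtering, and none runs from filtering to incubation either.
So the relative order of incubation and filtering is not fixed by the given facts.

cannot be determined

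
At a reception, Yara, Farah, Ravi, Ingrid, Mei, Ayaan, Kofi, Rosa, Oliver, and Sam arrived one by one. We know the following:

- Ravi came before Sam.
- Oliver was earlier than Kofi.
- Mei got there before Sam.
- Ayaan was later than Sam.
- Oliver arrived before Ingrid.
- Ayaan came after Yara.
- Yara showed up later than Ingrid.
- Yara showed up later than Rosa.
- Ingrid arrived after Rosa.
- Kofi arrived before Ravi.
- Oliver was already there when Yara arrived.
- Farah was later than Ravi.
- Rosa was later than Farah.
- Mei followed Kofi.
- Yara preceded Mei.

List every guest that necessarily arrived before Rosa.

Farah, Kofi, Oliver, Ravi

Directly stated before Rosa: Farah.
Kofi reaches Rosa via Kofi → Ravi → Farah → Rosa.
Oliver reaches Rosa via Oliver → Kofi → Ravi → Farah → Rosa.
Ravi reaches Rosa via Ravi → Farah → Rosa.
No chain forces Sam (or any of the others) ahead of Rosa.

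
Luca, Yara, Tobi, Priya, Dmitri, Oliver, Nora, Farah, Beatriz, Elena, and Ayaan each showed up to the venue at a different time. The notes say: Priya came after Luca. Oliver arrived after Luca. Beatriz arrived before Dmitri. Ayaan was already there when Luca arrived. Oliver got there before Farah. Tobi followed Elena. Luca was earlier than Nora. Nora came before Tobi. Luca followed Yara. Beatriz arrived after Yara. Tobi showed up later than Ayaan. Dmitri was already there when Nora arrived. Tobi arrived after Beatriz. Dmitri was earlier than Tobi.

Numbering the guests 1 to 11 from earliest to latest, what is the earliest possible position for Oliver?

4

Ayaan, Luca, and Yara must all come before Oliver — 3 forced predecessors.
Nothing else is forced ahead of Oliver, so their earliest slot is position 3 + 1 = 4.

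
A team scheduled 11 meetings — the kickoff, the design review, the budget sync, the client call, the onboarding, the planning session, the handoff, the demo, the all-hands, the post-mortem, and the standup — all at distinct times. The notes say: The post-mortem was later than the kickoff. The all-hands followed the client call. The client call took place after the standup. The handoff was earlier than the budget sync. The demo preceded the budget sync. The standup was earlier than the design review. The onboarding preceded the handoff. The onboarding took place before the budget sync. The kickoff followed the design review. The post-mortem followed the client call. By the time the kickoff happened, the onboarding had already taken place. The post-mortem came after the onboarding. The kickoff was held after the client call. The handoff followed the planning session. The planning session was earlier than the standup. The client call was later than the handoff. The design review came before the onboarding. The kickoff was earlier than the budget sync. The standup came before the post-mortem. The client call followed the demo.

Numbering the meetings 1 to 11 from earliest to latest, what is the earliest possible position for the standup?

The planning session must come before the standup — 1 forced predecessor.
Nothing else is forced ahead of the standup, so its earliest slot is position 1 + 1 = 2.

2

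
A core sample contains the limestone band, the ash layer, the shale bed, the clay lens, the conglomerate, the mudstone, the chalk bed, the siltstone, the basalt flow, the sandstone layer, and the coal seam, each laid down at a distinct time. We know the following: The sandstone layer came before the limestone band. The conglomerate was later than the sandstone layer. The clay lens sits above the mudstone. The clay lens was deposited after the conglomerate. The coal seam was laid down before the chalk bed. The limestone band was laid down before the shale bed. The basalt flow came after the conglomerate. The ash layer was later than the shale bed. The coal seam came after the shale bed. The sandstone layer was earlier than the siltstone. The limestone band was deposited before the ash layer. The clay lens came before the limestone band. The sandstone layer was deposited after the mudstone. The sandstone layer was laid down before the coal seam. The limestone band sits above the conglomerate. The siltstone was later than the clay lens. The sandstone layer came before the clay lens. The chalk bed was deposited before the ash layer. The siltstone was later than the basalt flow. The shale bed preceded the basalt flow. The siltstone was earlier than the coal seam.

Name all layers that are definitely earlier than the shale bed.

the clay lens, the conglomerate, the limestone band, the mudstone, the sandstone layer

Directly stated before the shale bed: the limestone band.
The clay lens reaches the shale bed via the clay lens → the limestone band → the shale bed.
The conglomerate reaches the shale bed via the conglomerate → the limestone band → the shale bed.
The mudstone reaches the shale bed via the mudstone → the sandstone layer → the limestone band → the shale bed.
Likewise the sandstone layer reaches the shale bed by chaining the stated constraints.
No chain forces the siltstone (or any of the others) ahead of the shale bed.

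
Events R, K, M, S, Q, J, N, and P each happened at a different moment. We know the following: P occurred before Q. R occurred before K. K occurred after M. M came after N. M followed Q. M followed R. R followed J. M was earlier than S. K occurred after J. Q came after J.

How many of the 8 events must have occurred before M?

Directly stated before M: N, Q, and R.
J reaches M via J → R → M.
P reaches M via P → Q → M.
That's J, N, P, Q, and R — 5 in all.

5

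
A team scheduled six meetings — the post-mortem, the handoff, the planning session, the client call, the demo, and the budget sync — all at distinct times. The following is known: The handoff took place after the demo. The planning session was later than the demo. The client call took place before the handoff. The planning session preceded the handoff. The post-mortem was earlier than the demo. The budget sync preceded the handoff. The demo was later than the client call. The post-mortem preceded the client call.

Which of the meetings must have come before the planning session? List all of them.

the client call, the demo, the post-mortem

Directly stated before the planning session: the demo.
The client call reaches the planning session via the client call → the demo → the planning session.
The post-mortem reaches the planning session via the post-mortem → the demo → the planning session.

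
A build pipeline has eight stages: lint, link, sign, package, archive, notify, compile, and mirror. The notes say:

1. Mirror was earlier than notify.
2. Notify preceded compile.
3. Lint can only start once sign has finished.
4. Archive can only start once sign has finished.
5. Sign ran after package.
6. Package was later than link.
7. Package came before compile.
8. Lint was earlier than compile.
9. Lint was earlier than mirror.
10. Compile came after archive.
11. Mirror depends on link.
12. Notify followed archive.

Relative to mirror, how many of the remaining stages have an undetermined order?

1

Forced before mirror: link, lint, package, and sign; forced after mirror: compile and notify.
That leaves archive with no forced order relative to mirror — 1.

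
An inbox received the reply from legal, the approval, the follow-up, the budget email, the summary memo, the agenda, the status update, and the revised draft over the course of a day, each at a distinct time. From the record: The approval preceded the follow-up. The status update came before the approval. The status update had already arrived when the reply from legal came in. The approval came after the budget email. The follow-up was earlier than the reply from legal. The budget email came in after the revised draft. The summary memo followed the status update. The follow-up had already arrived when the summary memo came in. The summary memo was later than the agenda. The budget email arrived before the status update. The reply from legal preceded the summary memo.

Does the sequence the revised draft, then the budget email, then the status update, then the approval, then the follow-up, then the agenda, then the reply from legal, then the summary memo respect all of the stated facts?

yes

Check each stated constraint against the proposed order — e.g. the status update is ahead of the reply from legal; the status update is ahead of the summary memo. Every pair is in the required order; nothing is violated.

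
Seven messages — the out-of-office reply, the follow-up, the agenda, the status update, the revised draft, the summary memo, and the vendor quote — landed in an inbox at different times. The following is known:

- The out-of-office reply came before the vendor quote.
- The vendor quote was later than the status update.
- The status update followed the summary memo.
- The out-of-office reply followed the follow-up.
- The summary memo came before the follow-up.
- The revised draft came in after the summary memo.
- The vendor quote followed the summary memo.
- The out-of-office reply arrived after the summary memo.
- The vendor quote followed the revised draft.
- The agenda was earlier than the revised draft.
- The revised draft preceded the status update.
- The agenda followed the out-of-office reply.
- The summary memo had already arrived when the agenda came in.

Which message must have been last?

the vendor quote

Every other message has a chain of constraints placing it before the vendor quote, so the vendor quote is last.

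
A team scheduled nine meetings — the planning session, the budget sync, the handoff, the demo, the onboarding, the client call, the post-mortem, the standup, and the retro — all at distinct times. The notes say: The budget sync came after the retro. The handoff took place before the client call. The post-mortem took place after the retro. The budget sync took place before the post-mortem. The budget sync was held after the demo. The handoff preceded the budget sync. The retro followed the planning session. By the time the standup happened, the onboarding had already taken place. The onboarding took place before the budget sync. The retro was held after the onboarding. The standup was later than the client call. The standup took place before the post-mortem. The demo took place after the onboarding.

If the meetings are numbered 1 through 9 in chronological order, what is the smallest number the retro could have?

3

The onboarding and the planning session must both come before the retro — 2 forced predecessors.
Nothing else is forced ahead of the retro, so its earliest slot is position 2 + 1 = 3.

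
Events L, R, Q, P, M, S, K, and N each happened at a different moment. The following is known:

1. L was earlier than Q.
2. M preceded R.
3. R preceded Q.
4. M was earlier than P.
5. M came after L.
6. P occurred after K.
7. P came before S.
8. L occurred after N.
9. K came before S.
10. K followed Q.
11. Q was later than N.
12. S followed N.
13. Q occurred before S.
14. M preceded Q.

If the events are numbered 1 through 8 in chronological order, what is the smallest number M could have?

L and N must both come before M — 2 forced predecessors.
Nothing else is forced ahead of M, so its earliest slot is position 2 + 1 = 3.

3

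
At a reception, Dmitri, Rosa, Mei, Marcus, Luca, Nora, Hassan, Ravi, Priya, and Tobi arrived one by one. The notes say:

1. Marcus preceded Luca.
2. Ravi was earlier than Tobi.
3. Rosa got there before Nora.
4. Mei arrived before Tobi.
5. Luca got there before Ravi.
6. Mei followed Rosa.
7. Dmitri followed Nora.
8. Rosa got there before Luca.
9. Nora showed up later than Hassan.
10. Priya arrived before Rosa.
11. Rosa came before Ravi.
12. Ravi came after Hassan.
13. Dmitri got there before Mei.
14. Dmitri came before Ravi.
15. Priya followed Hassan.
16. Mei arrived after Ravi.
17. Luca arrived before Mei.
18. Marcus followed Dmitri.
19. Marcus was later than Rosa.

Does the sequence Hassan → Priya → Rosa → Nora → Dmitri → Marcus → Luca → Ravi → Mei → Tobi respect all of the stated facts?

Check each stated constraint against the proposed order — e.g. Rosa is ahead of Mei; Hassan is ahead of Ravi. Every pair is in the required order; nothing is violated.

yes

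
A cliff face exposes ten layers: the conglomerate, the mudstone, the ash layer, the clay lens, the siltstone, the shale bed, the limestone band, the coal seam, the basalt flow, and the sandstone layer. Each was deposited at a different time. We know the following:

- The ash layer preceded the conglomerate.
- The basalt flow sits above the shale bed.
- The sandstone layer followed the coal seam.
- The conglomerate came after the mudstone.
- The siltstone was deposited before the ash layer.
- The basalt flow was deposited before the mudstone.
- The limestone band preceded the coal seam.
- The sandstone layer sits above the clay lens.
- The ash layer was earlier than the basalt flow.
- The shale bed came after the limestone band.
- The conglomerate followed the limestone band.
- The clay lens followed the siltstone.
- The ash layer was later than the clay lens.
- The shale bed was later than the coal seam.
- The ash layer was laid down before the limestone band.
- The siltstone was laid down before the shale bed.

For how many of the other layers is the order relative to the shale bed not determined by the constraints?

Forced before the shale bed: the ash layer, the clay lens, the coal seam, the limestone band, and the siltstone; forced after the shale bed: the basalt flow, the conglomerate, and the mudstone.
That leaves the sandstone layer with no forced order relative to the shale bed — 1.

1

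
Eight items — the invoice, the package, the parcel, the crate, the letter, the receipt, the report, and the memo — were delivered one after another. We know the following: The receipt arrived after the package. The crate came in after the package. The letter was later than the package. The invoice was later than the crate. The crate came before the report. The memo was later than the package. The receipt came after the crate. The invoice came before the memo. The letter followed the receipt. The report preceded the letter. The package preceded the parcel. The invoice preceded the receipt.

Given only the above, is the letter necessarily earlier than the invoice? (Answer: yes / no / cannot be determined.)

no

Tracing the constraints gives the invoice → the receipt → the letter, so the invoice must come before the letter.
That means the letter cannot be before the invoice.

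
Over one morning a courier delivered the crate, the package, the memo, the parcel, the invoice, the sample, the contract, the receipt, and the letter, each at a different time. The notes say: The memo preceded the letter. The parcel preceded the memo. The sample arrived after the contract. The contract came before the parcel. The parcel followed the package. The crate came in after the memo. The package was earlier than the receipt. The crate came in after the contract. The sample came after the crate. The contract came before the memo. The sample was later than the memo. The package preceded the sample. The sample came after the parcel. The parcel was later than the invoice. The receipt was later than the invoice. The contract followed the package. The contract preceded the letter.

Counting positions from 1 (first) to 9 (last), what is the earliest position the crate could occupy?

The contract, the invoice, the memo, the package, and the parcel must all come before the crate — 5 forced predecessors.
Nothing else is forced ahead of the crate, so its earliest slot is position 5 + 1 = 6.

6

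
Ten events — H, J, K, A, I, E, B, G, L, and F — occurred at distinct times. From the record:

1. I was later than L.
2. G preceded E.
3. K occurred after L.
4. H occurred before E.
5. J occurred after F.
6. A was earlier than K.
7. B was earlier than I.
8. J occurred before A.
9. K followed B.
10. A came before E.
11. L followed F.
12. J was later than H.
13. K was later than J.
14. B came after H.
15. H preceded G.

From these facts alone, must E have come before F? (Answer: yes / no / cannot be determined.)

Tracing the constraints gives F → J → A → E, so F must come before E.
That means E cannot be before F.

no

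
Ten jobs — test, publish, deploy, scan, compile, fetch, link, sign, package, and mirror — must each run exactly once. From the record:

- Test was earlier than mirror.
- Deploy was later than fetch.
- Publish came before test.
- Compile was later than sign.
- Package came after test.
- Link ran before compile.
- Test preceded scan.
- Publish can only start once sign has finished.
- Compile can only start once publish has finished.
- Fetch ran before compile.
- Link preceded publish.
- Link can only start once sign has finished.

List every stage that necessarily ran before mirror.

link, publish, sign, test

Directly stated before mirror: test.
Link reaches mirror via link → publish → test → mirror.
Publish reaches mirror via publish → test → mirror.
Sign reaches mirror via sign → publish → test → mirror.
No chain forces package (or any of the others) ahead of mirror.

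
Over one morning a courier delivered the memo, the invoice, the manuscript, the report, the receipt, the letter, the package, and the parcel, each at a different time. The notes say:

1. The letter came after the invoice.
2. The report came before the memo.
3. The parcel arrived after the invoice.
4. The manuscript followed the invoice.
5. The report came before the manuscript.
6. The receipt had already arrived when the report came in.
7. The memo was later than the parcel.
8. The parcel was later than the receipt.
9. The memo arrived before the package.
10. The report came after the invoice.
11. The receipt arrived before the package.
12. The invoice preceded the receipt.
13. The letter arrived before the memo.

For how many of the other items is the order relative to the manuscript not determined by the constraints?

Forced before the manuscript: the invoice, the receipt, and the report.
That leaves the letter, the memo, the package, and the parcel with no forced order relative to the manuscript — 4.

4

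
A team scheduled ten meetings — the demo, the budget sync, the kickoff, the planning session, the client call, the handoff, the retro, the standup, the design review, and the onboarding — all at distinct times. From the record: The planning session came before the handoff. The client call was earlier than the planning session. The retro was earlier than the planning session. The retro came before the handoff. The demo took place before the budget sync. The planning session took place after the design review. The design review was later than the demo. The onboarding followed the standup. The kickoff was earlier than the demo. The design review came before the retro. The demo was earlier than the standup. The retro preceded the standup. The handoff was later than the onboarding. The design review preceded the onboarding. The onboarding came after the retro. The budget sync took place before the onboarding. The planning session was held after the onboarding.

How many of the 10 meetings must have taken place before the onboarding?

6

Directly stated before the onboarding: the budget sync, the design review, the retro, and the standup.
The demo reaches the onboarding via the demo → the design review → the onboarding.
The kickoff reaches the onboarding via the kickoff → the demo → the design review → the onboarding.
No chain forces the client call (or any of the others) ahead of the onboarding.
That's the budget sync, the demo, the design review, the kickoff, the retro, and the standup — 6 in all.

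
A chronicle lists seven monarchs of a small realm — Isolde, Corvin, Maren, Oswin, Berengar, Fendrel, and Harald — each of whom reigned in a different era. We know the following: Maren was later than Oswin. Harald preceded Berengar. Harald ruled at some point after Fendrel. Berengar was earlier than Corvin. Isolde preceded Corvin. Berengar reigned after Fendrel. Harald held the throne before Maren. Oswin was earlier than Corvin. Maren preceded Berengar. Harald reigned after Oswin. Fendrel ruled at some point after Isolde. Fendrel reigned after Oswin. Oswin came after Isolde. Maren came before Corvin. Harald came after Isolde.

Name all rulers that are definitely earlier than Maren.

Directly stated before Maren: Harald and Oswin.
Fendrel reaches Maren via Fendrel → Harald → Maren.
Isolde reaches Maren via Isolde → Oswin → Maren.
No chain forces Berengar (or any of the others) ahead of Maren.

Fendrel, Harald, Isolde, Oswin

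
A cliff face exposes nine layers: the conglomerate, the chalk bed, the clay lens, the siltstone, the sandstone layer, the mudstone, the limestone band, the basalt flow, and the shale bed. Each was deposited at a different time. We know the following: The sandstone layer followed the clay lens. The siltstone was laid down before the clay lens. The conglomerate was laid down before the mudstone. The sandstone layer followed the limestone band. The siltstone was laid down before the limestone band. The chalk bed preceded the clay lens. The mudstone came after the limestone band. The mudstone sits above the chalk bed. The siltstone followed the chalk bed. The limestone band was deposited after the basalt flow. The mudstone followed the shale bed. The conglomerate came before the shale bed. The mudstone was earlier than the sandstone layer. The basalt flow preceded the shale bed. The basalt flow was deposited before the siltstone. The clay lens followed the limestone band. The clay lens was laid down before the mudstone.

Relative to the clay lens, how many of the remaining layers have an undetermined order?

Forced before the clay lens: the basalt flow, the chalk bed, the limestone band, and the siltstone; forced after the clay lens: the mudstone and the sandstone layer.
That leaves the conglomerate and the shale bed with no forced order relative to the clay lens — 2.

2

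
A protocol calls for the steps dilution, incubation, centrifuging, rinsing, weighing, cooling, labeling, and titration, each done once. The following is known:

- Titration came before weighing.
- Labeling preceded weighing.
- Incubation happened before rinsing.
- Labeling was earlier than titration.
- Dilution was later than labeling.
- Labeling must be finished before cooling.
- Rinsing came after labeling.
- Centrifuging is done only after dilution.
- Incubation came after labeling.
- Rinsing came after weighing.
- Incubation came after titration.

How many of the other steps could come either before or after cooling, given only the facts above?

Forced before cooling: labeling.
That leaves centrifuging, dilution, incubation, rinsing, titration, and weighing with no forced order relative to cooling — 6.

6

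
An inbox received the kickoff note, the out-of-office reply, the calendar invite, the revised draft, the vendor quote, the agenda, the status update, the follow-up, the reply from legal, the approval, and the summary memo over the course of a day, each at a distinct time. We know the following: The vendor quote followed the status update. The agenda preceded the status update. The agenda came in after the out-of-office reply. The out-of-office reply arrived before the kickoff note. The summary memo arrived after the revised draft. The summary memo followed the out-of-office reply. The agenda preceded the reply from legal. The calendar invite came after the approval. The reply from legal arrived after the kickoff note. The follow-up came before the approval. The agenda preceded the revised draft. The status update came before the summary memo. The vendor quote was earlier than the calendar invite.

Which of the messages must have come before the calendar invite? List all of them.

Directly stated before the calendar invite: the approval and the vendor quote.
The agenda reaches the calendar invite via the agenda → the status update → the vendor quote → the calendar invite.
The follow-up reaches the calendar invite via the follow-up → the approval → the calendar invite.
The out-of-office reply reaches the calendar invite via the out-of-office reply → the agenda → the status update → the vendor quote → the calendar invite.
Likewise the status update reaches the calendar invite by chaining the stated constraints.

the agenda, the approval, the follow-up, the out-of-office reply, the status update, the vendor quote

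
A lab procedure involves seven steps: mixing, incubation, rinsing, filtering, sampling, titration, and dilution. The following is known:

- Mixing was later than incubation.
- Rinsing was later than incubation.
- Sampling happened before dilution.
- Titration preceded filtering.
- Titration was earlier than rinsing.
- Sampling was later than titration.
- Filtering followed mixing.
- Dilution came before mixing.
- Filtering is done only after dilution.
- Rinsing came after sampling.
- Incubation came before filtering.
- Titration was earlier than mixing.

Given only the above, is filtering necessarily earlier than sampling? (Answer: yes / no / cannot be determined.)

no

Tracing the constraints gives sampling → dilution → filtering, so sampling must come before filtering.
That means filtering cannot be before sampling.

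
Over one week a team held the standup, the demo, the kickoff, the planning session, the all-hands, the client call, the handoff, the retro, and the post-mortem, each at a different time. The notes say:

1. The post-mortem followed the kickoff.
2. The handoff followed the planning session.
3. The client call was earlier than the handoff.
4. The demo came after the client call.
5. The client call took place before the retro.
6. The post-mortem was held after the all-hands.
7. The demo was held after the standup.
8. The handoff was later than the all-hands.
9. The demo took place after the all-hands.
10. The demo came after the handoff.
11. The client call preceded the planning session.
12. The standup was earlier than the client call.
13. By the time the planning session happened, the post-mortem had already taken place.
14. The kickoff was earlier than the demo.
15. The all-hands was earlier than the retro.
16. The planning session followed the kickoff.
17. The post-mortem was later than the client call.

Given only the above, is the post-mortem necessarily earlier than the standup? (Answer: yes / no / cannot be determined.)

Tracing the constraints gives the standup → the client call → the post-mortem, so the standup must come before the post-mortem.
That means the post-mortem cannot be before the standup.

no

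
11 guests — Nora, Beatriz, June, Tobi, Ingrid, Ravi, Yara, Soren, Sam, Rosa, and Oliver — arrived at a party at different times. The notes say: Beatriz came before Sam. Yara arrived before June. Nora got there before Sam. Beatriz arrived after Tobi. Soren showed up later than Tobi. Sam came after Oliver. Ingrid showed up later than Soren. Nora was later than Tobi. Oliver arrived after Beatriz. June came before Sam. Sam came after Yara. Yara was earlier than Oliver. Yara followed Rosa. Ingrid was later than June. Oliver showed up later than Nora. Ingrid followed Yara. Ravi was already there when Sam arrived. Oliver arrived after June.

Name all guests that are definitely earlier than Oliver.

Beatriz, June, Nora, Rosa, Tobi, Yara

Directly stated before Oliver: Beatriz, June, Nora, and Yara.
Rosa reaches Oliver via Rosa → Yara → Oliver.
Tobi reaches Oliver via Tobi → Beatriz → Oliver.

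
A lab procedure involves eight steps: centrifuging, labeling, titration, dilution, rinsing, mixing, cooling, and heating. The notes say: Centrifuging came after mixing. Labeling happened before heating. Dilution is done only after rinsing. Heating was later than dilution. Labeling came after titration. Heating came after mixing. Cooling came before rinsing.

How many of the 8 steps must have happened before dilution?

2

Directly stated before dilution: rinsing.
Cooling reaches dilution via cooling → rinsing → dilution.
That's cooling and rinsing — 2 in all.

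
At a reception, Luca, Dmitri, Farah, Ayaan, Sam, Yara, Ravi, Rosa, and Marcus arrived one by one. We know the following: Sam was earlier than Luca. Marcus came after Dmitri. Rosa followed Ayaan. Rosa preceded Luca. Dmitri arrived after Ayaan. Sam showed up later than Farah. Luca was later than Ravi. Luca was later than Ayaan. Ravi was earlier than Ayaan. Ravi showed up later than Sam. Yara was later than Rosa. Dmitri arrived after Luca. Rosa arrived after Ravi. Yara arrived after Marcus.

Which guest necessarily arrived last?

Yara

Every other guest has a chain of constraints placing them before Yara, so Yara is last.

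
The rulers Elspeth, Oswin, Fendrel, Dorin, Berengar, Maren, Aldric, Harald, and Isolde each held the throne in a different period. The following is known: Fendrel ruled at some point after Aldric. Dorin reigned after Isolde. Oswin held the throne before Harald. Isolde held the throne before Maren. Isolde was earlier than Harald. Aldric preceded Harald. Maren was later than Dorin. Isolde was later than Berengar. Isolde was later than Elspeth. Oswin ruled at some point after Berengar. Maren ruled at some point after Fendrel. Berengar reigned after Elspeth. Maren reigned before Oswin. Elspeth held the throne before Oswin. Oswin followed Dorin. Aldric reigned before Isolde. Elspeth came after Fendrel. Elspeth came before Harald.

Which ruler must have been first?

Aldric

Aldric has a chain of constraints placing them before every other ruler, so Aldric must be first.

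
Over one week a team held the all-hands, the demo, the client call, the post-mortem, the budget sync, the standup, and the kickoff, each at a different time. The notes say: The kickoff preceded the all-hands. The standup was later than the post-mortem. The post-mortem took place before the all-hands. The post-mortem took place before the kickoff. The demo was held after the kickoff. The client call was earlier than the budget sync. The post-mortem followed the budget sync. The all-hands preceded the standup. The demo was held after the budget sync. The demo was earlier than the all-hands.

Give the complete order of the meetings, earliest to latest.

the client call, the budget sync, the post-mortem, the kickoff, the demo, the all-hands, the standup

The constraints fix every adjacent pair, so only one ordering works:
the client call → the budget sync → the post-mortem → the kickoff → the demo → the all-hands → the standup.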